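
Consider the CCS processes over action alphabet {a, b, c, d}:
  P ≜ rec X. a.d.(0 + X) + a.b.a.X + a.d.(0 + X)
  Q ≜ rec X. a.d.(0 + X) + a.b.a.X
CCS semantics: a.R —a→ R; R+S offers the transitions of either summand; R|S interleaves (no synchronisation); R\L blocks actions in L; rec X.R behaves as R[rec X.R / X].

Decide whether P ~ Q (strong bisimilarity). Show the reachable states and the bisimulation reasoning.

P ~ Q

P's transition system — 5 states:
  s0 = rec X. a.d.(0 + X) + a.b.a.X + a.d.(0 + X) :: —a→ s1, —a→ s2
  s1 = b.a.(rec X. a.d.(0 + X) + a.b.a.X + a.d.(0 + X)) :: —b→ s3
  s2 = d.(0 + (rec X. a.d.(0 + X) + a.b.a.X + a.d.(0 + X))) :: —d→ s4
  s3 = a.(rec X. a.d.(0 + X) + a.b.a.X + a.d.(0 + X)) :: —a→ s0
  s4 = 0 + (rec X. a.d.(0 + X) + a.b.a.X + a.d.(0 + X)) :: —a→ s1, —a→ s2
Q's transition system — 5 states:
  t0 = rec X. a.d.(0 + X) + a.b.a.X :: —a→ t1, —a→ t2
  t1 = b.a.(rec X. a.d.(0 + X) + a.b.a.X) :: —b→ t3
  t2 = d.(0 + (rec X. a.d.(0 + X) + a.b.a.X)) :: —d→ t4
  t3 = a.(rec X. a.d.(0 + X) + a.b.a.X) :: —a→ t0
  t4 = 0 + (rec X. a.d.(0 + X) + a.b.a.X) :: —a→ t1, —a→ t2
Bisimilarity quotient blocks:
  B0 = {s0, s4, t0, t4}
  B1 = {s1, t1}
  B2 = {s3, t3}
  B3 = {s2, t2}
s0 ∈ B0, t0 ∈ B0 → same block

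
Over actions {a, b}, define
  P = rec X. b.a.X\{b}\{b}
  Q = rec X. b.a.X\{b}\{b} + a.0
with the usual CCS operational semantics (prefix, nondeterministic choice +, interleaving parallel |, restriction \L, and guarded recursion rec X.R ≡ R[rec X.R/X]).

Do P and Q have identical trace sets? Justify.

traces(P) ≠ traces(Q) — witness ⟨a⟩

P's transition system — 3 states:
  u0 = rec X. b.a.X\{b}\{b} → --b--▸ u1
  u1 = a.(rec X. b.a.X\{b}\{b})\{b}\{b} → --a--▸ u2
  u2 = (rec X. b.a.X\{b}\{b})\{b}\{b} → stopped
Q's transition system — 5 states:
  v0 = rec X. b.a.X\{b}\{b} + a.0 → --a--▸ v1, --b--▸ v2
  v1 = 0 → stopped
  v2 = a.(rec X. b.a.X\{b}\{b} + a.0)\{b}\{b} → --a--▸ v3
  v3 = (rec X. b.a.X\{b}\{b} + a.0)\{b}\{b} → --a--▸ v4
  v4 = 0\{b}\{b} → stopped
Executing a from Q (initial set {v0}):
  after a @ step 1: {v1}
  Q completes σ.
Executing a from P (initial set {u0}):
  after a @ step 1: no successor for P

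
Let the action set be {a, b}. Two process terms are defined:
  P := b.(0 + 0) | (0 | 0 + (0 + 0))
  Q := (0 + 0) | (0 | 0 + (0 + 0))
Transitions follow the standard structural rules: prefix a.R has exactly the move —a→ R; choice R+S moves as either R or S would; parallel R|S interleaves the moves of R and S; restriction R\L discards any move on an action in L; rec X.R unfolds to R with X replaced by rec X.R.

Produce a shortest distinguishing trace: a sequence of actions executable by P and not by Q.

LTS(P): 2 reachable states
  s0 = b.(0 + 0) | (0 | 0 + (0 + 0)) ⊢ =b=> s1
  s1 = (0 + 0) | (0 | 0 + (0 + 0)) ⊢ deadlocked
LTS(Q): 1 reachable states
  t0 = (0 + 0) | (0 | 0 + (0 + 0)) ⊢ deadlocked
Executing b from P (initial set {s0}):
  [1] b ⇒ {s1}
  ✓ P
Executing b from Q (initial set {t0}):
  [1] b ⇒ no successor for Q

b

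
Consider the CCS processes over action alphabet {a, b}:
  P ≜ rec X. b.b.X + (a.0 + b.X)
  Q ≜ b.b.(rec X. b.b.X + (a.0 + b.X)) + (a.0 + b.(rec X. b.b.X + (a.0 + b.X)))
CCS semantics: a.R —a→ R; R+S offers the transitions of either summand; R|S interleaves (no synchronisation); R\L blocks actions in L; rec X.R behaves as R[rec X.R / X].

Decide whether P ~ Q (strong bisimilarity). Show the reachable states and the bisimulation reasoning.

YES

Reachable graph of P (3 states):
  p0 = rec X. b.b.X + (a.0 + b.X) | --a--▸ p1, --b--▸ p0, --b--▸ p2
  p1 = 0 | deadlocked
  p2 = b.(rec X. b.b.X + (a.0 + b.X)) | --b--▸ p0
Reachable graph of Q (4 states):
  q0 = b.b.(rec X. b.b.X + (a.0 + b.X)) + (a.0 + b.(rec X. b.b.X + (a.0 + b.X))) | --a--▸ q1, --b--▸ q2, --b--▸ q3
  q1 = 0 | deadlocked
  q2 = b.(rec X. b.b.X + (a.0 + b.X)) | --b--▸ q3
  q3 = rec X. b.b.X + (a.0 + b.X) | --a--▸ q1, --b--▸ q2, --b--▸ q3
Partition-refinement fixed point:
  B0 = {p0, q0, q3}
  B1 = {p2, q2}
  B2 = {p1, q1}
p0 ∈ B0, q0 ∈ B0 → same block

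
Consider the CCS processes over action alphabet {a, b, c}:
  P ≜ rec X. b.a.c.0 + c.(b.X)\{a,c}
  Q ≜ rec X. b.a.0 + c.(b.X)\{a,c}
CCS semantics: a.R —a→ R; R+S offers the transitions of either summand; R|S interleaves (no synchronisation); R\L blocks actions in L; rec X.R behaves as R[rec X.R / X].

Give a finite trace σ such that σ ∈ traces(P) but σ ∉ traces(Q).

bac

Reachable graph of P (7 states):
  m0 = rec X. b.a.c.0 + c.(b.X)\{a,c} ⊢ =b=> m1, =c=> m2
  m1 = a.c.0 ⊢ =a=> m3
  m2 = (b.(rec X. b.a.c.0 + c.(b.X)\{a,c}))\{a,c} ⊢ =b=> m4
  m3 = c.0 ⊢ =c=> m5
  m4 = (rec X. b.a.c.0 + c.(b.X)\{a,c})\{a,c} ⊢ =b=> m6
  m5 = 0 ⊢ stopped
  m6 = (a.c.0)\{a,c} ⊢ stopped
Reachable graph of Q (6 states):
  n0 = rec X. b.a.0 + c.(b.X)\{a,c} ⊢ =b=> n1, =c=> n2
  n1 = a.0 ⊢ =a=> n3
  n2 = (b.(rec X. b.a.0 + c.(b.X)\{a,c}))\{a,c} ⊢ =b=> n4
  n3 = 0 ⊢ stopped
  n4 = (rec X. b.a.0 + c.(b.X)\{a,c})\{a,c} ⊢ =b=> n5
  n5 = (a.0)\{a,c} ⊢ stopped
Executing bac from P (initial set {m0}):
  step 1 (b): {m1}
  step 2 (a): {m3}
  step 3 (c): {m5}
  P completes σ.
Executing bac from Q (initial set {n0}):
  step 1 (b): {n1}
  step 2 (a): {n3}
  step 3 (c): no successor for Q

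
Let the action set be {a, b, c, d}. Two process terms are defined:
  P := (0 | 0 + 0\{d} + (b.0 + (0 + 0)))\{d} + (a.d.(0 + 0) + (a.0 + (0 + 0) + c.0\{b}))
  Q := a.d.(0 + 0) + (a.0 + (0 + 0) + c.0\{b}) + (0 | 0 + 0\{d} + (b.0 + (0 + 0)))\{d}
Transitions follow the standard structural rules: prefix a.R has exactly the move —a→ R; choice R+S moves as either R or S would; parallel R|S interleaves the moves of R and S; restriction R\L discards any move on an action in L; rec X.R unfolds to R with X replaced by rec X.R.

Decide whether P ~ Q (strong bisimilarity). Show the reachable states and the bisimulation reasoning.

LTS(P): 6 reachable states
  m0 = (0 | 0 + 0\{d} + (b.0 + (0 + 0)))\{d} + (a.d.(0 + 0) + (a.0 + (0 + 0) + c.0\{b})) → =a=> m1, =a=> m2, =b=> m3, =c=> m4
  m1 = 0 → ·
  m2 = d.(0 + 0) → =d=> m5
  m3 = 0\{d} → ·
  m4 = 0\{b} → ·
  m5 = 0 + 0 → ·
LTS(Q): 6 reachable states
  n0 = a.d.(0 + 0) + (a.0 + (0 + 0) + c.0\{b}) + (0 | 0 + 0\{d} + (b.0 + (0 + 0)))\{d} → =a=> n1, =a=> n2, =b=> n3, =c=> n4
  n1 = 0 → ·
  n2 = d.(0 + 0) → =d=> n5
  n3 = 0\{d} → ·
  n4 = 0\{b} → ·
  n5 = 0 + 0 → ·
Bisimilarity quotient blocks:
  B0 = {m0, n0}
  B1 = {m1, m3, m4, m5, n1, n3, n4, n5}
  B2 = {m2, n2}
m0 ∈ B0, n0 ∈ B0 → same block

P ~ Q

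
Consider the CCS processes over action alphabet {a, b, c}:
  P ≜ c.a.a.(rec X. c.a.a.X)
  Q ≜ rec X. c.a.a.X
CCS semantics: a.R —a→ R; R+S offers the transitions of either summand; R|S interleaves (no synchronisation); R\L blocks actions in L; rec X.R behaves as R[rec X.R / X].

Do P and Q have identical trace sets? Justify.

Reachable graph of P (4 states):
  s0 = c.a.a.(rec X. c.a.a.X) → --c--▸ s1
  s1 = a.a.(rec X. c.a.a.X) → --a--▸ s2
  s2 = a.(rec X. c.a.a.X) → --a--▸ s3
  s3 = rec X. c.a.a.X → --c--▸ s1
Reachable graph of Q (3 states):
  t0 = rec X. c.a.a.X → --c--▸ t1
  t1 = a.a.(rec X. c.a.a.X) → --a--▸ t2
  t2 = a.(rec X. c.a.a.X) → --a--▸ t0
Bisimilarity quotient blocks:
  B0 = {s0, s3, t0}
  B1 = {s1, t1}
  B2 = {s2, t2}
s0 ∈ B0, t0 ∈ B0 → same block
Bisimilar ⇒ trace-equivalent.

trace-equivalent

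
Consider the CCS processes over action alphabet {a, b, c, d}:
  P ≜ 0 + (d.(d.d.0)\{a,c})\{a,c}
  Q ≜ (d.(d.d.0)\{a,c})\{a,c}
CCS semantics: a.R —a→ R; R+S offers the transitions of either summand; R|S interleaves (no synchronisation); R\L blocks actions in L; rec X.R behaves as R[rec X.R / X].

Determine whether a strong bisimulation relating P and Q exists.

YES

P's transition system — 4 states:
  s0 = 0 + (d.(d.d.0)\{a,c})\{a,c} → ··d··> s1
  s1 = (d.d.0)\{a,c}\{a,c} → ··d··> s2
  s2 = (d.0)\{a,c}\{a,c} → ··d··> s3
  s3 = 0\{a,c}\{a,c} → ∅
Q's transition system — 4 states:
  t0 = (d.(d.d.0)\{a,c})\{a,c} → ··d··> t1
  t1 = (d.d.0)\{a,c}\{a,c} → ··d··> t2
  t2 = (d.0)\{a,c}\{a,c} → ··d··> t3
  t3 = 0\{a,c}\{a,c} → ∅
Bisimilarity quotient blocks:
  B0 = {s0, t0}
  B1 = {s1, t1}
  B2 = {s2, t2}
  B3 = {s3, t3}
s0 ∈ B0, t0 ∈ B0 → same block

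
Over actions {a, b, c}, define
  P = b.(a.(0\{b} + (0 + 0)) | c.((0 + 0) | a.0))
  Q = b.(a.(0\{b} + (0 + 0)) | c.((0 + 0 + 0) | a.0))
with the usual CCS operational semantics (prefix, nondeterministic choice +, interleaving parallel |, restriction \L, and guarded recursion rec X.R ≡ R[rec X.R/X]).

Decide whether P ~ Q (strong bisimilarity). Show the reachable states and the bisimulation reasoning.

YES

P's transition system — 7 states:
  s0 = b.(a.(0\{b} + (0 + 0)) | c.((0 + 0) | a.0)) | —b→ s1
  s1 = a.(0\{b} + (0 + 0)) | c.((0 + 0) | a.0) | —a→ s2, —c→ s3
  s2 = (0\{b} + (0 + 0)) | c.((0 + 0) | a.0) | —c→ s4
  s3 = a.(0\{b} + (0 + 0)) | ((0 + 0) | a.0) | —a→ s4, —a→ s5
  s4 = (0\{b} + (0 + 0)) | ((0 + 0) | a.0) | —a→ s6
  s5 = a.(0\{b} + (0 + 0)) | ((0 + 0) | 0) | —a→ s6
  s6 = (0\{b} + (0 + 0)) | ((0 + 0) | 0) | stopped
Q's transition system — 7 states:
  t0 = b.(a.(0\{b} + (0 + 0)) | c.((0 + 0 + 0) | a.0)) | —b→ t1
  t1 = a.(0\{b} + (0 + 0)) | c.((0 + 0 + 0) | a.0) | —a→ t2, —c→ t3
  t2 = (0\{b} + (0 + 0)) | c.((0 + 0 + 0) | a.0) | —c→ t4
  t3 = a.(0\{b} + (0 + 0)) | ((0 + 0 + 0) | a.0) | —a→ t4, —a→ t5
  t4 = (0\{b} + (0 + 0)) | ((0 + 0 + 0) | a.0) | —a→ t6
  t5 = a.(0\{b} + (0 + 0)) | ((0 + 0 + 0) | 0) | —a→ t6
  t6 = (0\{b} + (0 + 0)) | ((0 + 0 + 0) | 0) | stopped
Coarsest stable partition (strong bisimilarity classes):
  B0 = {s0, t0}
  B1 = {s1, t1}
  B2 = {s3, t3}
  B3 = {s4, s5, t4, t5}
  B4 = {s6, t6}
  B5 = {s2, t2}
s0 ∈ B0, t0 ∈ B0 → same block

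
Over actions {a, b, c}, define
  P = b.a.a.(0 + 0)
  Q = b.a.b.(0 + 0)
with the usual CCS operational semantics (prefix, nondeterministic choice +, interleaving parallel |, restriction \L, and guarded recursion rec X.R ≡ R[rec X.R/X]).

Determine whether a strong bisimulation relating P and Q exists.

NO

Reachable graph of P (4 states):
  s0 = b.a.a.(0 + 0) has moves --b--▸ s1
  s1 = a.a.(0 + 0) has moves --a--▸ s2
  s2 = a.(0 + 0) has moves --a--▸ s3
  s3 = 0 + 0 has moves deadlocked
Reachable graph of Q (4 states):
  t0 = b.a.b.(0 + 0) has moves --b--▸ t1
  t1 = a.b.(0 + 0) has moves --a--▸ t2
  t2 = b.(0 + 0) has moves --b--▸ t3
  t3 = 0 + 0 has moves deadlocked
Bisimilarity quotient blocks:
  B0 = {s0}
  B1 = {s1}
  B2 = {s2}
  B3 = {s3, t3}
  B4 = {t0}
  B5 = {t1}
  B6 = {t2}
s0 ∈ B0, t0 ∈ B4 → different blocks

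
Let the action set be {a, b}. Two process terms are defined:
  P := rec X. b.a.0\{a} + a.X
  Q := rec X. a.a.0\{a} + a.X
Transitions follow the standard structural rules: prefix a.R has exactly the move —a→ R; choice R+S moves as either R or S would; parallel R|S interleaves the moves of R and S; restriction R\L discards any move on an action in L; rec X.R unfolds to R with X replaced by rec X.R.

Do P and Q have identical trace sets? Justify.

Reachable graph of P (3 states):
  m0 = rec X. b.a.0\{a} + a.X | ··a··> m0, ··b··> m1
  m1 = a.0\{a} | ··a··> m2
  m2 = 0\{a} | ·
Reachable graph of Q (3 states):
  n0 = rec X. a.a.0\{a} + a.X | ··a··> n0, ··a··> n1
  n1 = a.0\{a} | ··a··> n2
  n2 = 0\{a} | ·
Trace ⟨b⟩ through P, begin at {m0}:
  [1] b ⇒ {m1}
  P completes σ.
Trace ⟨b⟩ through Q, begin at {n0}:
  [1] b ⇒ ∅ (Q stuck)

NO — witness ⟨b⟩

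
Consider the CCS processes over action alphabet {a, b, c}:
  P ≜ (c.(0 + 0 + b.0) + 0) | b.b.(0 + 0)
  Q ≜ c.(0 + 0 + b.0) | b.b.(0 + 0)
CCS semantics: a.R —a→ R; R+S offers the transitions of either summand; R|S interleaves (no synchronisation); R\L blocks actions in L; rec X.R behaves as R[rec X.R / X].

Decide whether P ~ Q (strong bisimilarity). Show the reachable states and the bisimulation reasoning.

LTS(P): 9 reachable states
  p0 = (c.(0 + 0 + b.0) + 0) | b.b.(0 + 0) ⊢ —b→ p1, —c→ p2
  p1 = (c.(0 + 0 + b.0) + 0) | b.(0 + 0) ⊢ —b→ p3, —c→ p4
  p2 = (0 + 0 + b.0) | b.b.(0 + 0) ⊢ —b→ p4, —b→ p5
  p3 = (c.(0 + 0 + b.0) + 0) | (0 + 0) ⊢ —c→ p6
  p4 = (0 + 0 + b.0) | b.(0 + 0) ⊢ —b→ p6, —b→ p7
  p5 = 0 | b.b.(0 + 0) ⊢ —b→ p7
  p6 = (0 + 0 + b.0) | (0 + 0) ⊢ —b→ p8
  p7 = 0 | b.(0 + 0) ⊢ —b→ p8
  p8 = 0 | (0 + 0) ⊢ (no moves)
LTS(Q): 9 reachable states
  q0 = c.(0 + 0 + b.0) | b.b.(0 + 0) ⊢ —b→ q1, —c→ q2
  q1 = c.(0 + 0 + b.0) | b.(0 + 0) ⊢ —b→ q3, —c→ q4
  q2 = (0 + 0 + b.0) | b.b.(0 + 0) ⊢ —b→ q4, —b→ q5
  q3 = c.(0 + 0 + b.0) | (0 + 0) ⊢ —c→ q6
  q4 = (0 + 0 + b.0) | b.(0 + 0) ⊢ —b→ q6, —b→ q7
  q5 = 0 | b.b.(0 + 0) ⊢ —b→ q7
  q6 = (0 + 0 + b.0) | (0 + 0) ⊢ —b→ q8
  q7 = 0 | b.(0 + 0) ⊢ —b→ q8
  q8 = 0 | (0 + 0) ⊢ (no moves)
Coarsest stable partition (strong bisimilarity classes):
  B0 = {p0, q0}
  B1 = {p1, q1}
  B2 = {p4, p5, q4, q5}
  B3 = {p6, p7, q6, q7}
  B4 = {p8, q8}
  B5 = {p3, q3}
  B6 = {p2, q2}
p0 ∈ B0, q0 ∈ B0 → same block

YES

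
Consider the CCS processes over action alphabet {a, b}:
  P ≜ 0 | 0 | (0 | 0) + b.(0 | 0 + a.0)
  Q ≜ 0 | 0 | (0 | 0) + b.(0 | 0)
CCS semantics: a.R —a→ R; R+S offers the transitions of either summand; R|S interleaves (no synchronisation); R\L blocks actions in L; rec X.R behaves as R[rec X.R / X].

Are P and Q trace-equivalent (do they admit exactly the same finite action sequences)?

traces(P) ≠ traces(Q) — witness ⟨ba⟩

Reachable graph of P (3 states):
  m0 = 0 | 0 | (0 | 0) + b.(0 | 0 + a.0) has moves —b→ m1
  m1 = 0 | 0 + a.0 has moves —a→ m2
  m2 = 0 has moves ∅
Reachable graph of Q (2 states):
  n0 = 0 | 0 | (0 | 0) + b.(0 | 0) has moves —b→ n1
  n1 = 0 | 0 has moves ∅
Run σ = ⟨ba⟩ on P: start {m0}
  step 1 (b): {m1}
  step 2 (a): {m2}
  P completes σ.
Run σ = ⟨ba⟩ on Q: start {n0}
  step 1 (b): {n1}
  step 2 (a): ∅ (Q stuck)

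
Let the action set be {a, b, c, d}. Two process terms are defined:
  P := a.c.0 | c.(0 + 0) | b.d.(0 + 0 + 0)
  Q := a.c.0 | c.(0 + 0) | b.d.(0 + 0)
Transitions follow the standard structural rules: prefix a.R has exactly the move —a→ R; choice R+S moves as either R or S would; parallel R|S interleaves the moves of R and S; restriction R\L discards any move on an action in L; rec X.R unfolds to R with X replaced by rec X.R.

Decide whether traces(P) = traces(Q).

traces(P) = traces(Q)

P's transition system — 18 states:
  u0 = a.c.0 | c.(0 + 0) | b.d.(0 + 0 + 0) | --a--▸ u1, --b--▸ u2, --c--▸ u3
  u1 = c.0 | c.(0 + 0) | b.d.(0 + 0 + 0) | --b--▸ u4, --c--▸ u5, --c--▸ u6
  u2 = a.c.0 | c.(0 + 0) | d.(0 + 0 + 0) | --a--▸ u4, --c--▸ u7, --d--▸ u8
  u3 = a.c.0 | (0 + 0) | b.d.(0 + 0 + 0) | --a--▸ u6, --b--▸ u7
  u4 = c.0 | c.(0 + 0) | d.(0 + 0 + 0) | --c--▸ u10, --c--▸ u9, --d--▸ u11
  u5 = 0 | c.(0 + 0) | b.d.(0 + 0 + 0) | --b--▸ u9, --c--▸ u12
  u6 = c.0 | (0 + 0) | b.d.(0 + 0 + 0) | --b--▸ u10, --c--▸ u12
  u7 = a.c.0 | (0 + 0) | d.(0 + 0 + 0) | --a--▸ u10, --d--▸ u13
  u8 = a.c.0 | c.(0 + 0) | (0 + 0 + 0) | --a--▸ u11, --c--▸ u13
  u9 = 0 | c.(0 + 0) | d.(0 + 0 + 0) | --c--▸ u14, --d--▸ u15
  u10 = c.0 | (0 + 0) | d.(0 + 0 + 0) | --c--▸ u14, --d--▸ u16
  u11 = c.0 | c.(0 + 0) | (0 + 0 + 0) | --c--▸ u15, --c--▸ u16
  u12 = 0 | (0 + 0) | b.d.(0 + 0 + 0) | --b--▸ u14
  u13 = a.c.0 | (0 + 0) | (0 + 0 + 0) | --a--▸ u16
  u14 = 0 | (0 + 0) | d.(0 + 0 + 0) | --d--▸ u17
  u15 = 0 | c.(0 + 0) | (0 + 0 + 0) | --c--▸ u17
  u16 = c.0 | (0 + 0) | (0 + 0 + 0) | --c--▸ u17
  u17 = 0 | (0 + 0) | (0 + 0 + 0) | ·
Q's transition system — 18 states:
  v0 = a.c.0 | c.(0 + 0) | b.d.(0 + 0) | --a--▸ v1, --b--▸ v2, --c--▸ v3
  v1 = c.0 | c.(0 + 0) | b.d.(0 + 0) | --b--▸ v4, --c--▸ v5, --c--▸ v6
  v2 = a.c.0 | c.(0 + 0) | d.(0 + 0) | --a--▸ v4, --c--▸ v7, --d--▸ v8
  v3 = a.c.0 | (0 + 0) | b.d.(0 + 0) | --a--▸ v6, --b--▸ v7
  v4 = c.0 | c.(0 + 0) | d.(0 + 0) | --c--▸ v10, --c--▸ v9, --d--▸ v11
  v5 = 0 | c.(0 + 0) | b.d.(0 + 0) | --b--▸ v9, --c--▸ v12
  v6 = c.0 | (0 + 0) | b.d.(0 + 0) | --b--▸ v10, --c--▸ v12
  v7 = a.c.0 | (0 + 0) | d.(0 + 0) | --a--▸ v10, --d--▸ v13
  v8 = a.c.0 | c.(0 + 0) | (0 + 0) | --a--▸ v11, --c--▸ v13
  v9 = 0 | c.(0 + 0) | d.(0 + 0) | --c--▸ v14, --d--▸ v15
  v10 = c.0 | (0 + 0) | d.(0 + 0) | --c--▸ v14, --d--▸ v16
  v11 = c.0 | c.(0 + 0) | (0 + 0) | --c--▸ v15, --c--▸ v16
  v12 = 0 | (0 + 0) | b.d.(0 + 0) | --b--▸ v14
  v13 = a.c.0 | (0 + 0) | (0 + 0) | --a--▸ v16
  v14 = 0 | (0 + 0) | d.(0 + 0) | --d--▸ v17
  v15 = 0 | c.(0 + 0) | (0 + 0) | --c--▸ v17
  v16 = c.0 | (0 + 0) | (0 + 0) | --c--▸ v17
  v17 = 0 | (0 + 0) | (0 + 0) | ·
Partition-refinement fixed point:
  B0 = {u0, v0}
  B1 = {u1, v1}
  B2 = {u5, u6, v5, v6}
  B3 = {u12, v12}
  B4 = {u14, v14}
  B5 = {u17, v17}
  B6 = {u10, u9, v10, v9}
  B7 = {u15, u16, v15, v16}
  B8 = {u4, v4}
  B9 = {u11, v11}
  B10 = {u2, v2}
  B11 = {u8, v8}
  B12 = {u13, v13}
  B13 = {u7, v7}
  B14 = {u3, v3}
u0 ∈ B0, v0 ∈ B0 → same block
Bisimilar ⇒ trace-equivalent.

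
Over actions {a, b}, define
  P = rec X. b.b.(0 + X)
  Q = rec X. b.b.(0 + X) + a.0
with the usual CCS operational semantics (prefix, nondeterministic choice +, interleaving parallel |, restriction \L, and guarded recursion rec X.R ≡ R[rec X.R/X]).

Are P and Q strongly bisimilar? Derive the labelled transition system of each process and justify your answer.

NO

LTS(P): 3 reachable states
  m0 = rec X. b.b.(0 + X) :: ··b··> m1
  m1 = b.(0 + (rec X. b.b.(0 + X))) :: ··b··> m2
  m2 = 0 + (rec X. b.b.(0 + X)) :: ··b··> m1
LTS(Q): 4 reachable states
  n0 = rec X. b.b.(0 + X) + a.0 :: ··a··> n1, ··b··> n2
  n1 = 0 :: (no moves)
  n2 = b.(0 + (rec X. b.b.(0 + X) + a.0)) :: ··b··> n3
  n3 = 0 + (rec X. b.b.(0 + X) + a.0) :: ··a··> n1, ··b··> n2
Bisimilarity quotient blocks:
  B0 = {m0, m1, m2}
  B1 = {n0, n3}
  B2 = {n1}
  B3 = {n2}
m0 ∈ B0, n0 ∈ B1 → different blocks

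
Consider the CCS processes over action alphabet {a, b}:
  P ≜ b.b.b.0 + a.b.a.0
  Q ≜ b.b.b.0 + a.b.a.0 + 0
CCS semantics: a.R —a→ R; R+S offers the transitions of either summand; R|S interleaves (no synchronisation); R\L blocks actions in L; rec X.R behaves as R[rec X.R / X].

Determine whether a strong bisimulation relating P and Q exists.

P's transition system — 6 states:
  u0 = b.b.b.0 + a.b.a.0 → =a=> u1, =b=> u2
  u1 = b.a.0 → =b=> u3
  u2 = b.b.0 → =b=> u4
  u3 = a.0 → =a=> u5
  u4 = b.0 → =b=> u5
  u5 = 0 → stopped
Q's transition system — 6 states:
  v0 = b.b.b.0 + a.b.a.0 + 0 → =a=> v1, =b=> v2
  v1 = b.a.0 → =b=> v3
  v2 = b.b.0 → =b=> v4
  v3 = a.0 → =a=> v5
  v4 = b.0 → =b=> v5
  v5 = 0 → stopped
Coarsest stable partition (strong bisimilarity classes):
  B0 = {u0, v0}
  B1 = {u2, v2}
  B2 = {u4, v4}
  B3 = {u5, v5}
  B4 = {u1, v1}
  B5 = {u3, v3}
u0 ∈ B0, v0 ∈ B0 → same block

YES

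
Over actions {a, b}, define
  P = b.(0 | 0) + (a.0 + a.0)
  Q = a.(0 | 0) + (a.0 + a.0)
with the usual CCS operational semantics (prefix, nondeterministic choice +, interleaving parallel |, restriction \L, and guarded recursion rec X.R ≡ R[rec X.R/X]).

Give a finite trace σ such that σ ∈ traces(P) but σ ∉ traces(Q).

Reachable graph of P (3 states):
  p0 = b.(0 | 0) + (a.0 + a.0) has moves --a--▸ p1, --b--▸ p2
  p1 = 0 has moves (no moves)
  p2 = 0 | 0 has moves (no moves)
Reachable graph of Q (3 states):
  q0 = a.(0 | 0) + (a.0 + a.0) has moves --a--▸ q1, --a--▸ q2
  q1 = 0 has moves (no moves)
  q2 = 0 | 0 has moves (no moves)
Run σ = ⟨b⟩ on P: start {p0}
  step 1 (b): {p2}
  ✓ P
Run σ = ⟨b⟩ on Q: start {q0}
  step 1 (b): ∅  — Q cannot continue

b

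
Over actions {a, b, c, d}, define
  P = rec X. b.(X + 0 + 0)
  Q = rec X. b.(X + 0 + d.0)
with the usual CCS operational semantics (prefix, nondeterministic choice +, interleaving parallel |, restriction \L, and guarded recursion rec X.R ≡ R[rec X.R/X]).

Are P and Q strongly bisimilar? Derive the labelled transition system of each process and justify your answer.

P's transition system — 2 states:
  s0 = rec X. b.(X + 0 + 0) | —b→ s1
  s1 = (rec X. b.(X + 0 + 0)) + 0 + 0 | —b→ s1
Q's transition system — 3 states:
  t0 = rec X. b.(X + 0 + d.0) | —b→ t1
  t1 = (rec X. b.(X + 0 + d.0)) + 0 + d.0 | —b→ t1, —d→ t2
  t2 = 0 | ∅
Bisimilarity quotient blocks:
  B0 = {s0, s1}
  B1 = {t0}
  B2 = {t1}
  B3 = {t2}
s0 ∈ B0, t0 ∈ B1 → different blocks

P ≁ Q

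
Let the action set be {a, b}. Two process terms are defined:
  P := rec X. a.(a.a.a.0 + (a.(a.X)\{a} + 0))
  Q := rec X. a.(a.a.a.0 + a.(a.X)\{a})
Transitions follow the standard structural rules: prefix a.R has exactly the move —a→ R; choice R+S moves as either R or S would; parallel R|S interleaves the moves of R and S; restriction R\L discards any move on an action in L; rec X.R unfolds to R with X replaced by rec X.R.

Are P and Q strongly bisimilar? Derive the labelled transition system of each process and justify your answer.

P ~ Q

Reachable graph of P (6 states):
  s0 = rec X. a.(a.a.a.0 + (a.(a.X)\{a} + 0)) :: =a=> s1
  s1 = a.a.a.0 + (a.(a.(rec X. a.(a.a.a.0 + (a.(a.X)\{a} + 0))))\{a} + 0) :: =a=> s2, =a=> s3
  s2 = (a.(rec X. a.(a.a.a.0 + (a.(a.X)\{a} + 0))))\{a} :: deadlocked
  s3 = a.a.0 :: =a=> s4
  s4 = a.0 :: =a=> s5
  s5 = 0 :: deadlocked
Reachable graph of Q (6 states):
  t0 = rec X. a.(a.a.a.0 + a.(a.X)\{a}) :: =a=> t1
  t1 = a.a.a.0 + a.(a.(rec X. a.(a.a.a.0 + a.(a.X)\{a})))\{a} :: =a=> t2, =a=> t3
  t2 = (a.(rec X. a.(a.a.a.0 + a.(a.X)\{a})))\{a} :: deadlocked
  t3 = a.a.0 :: =a=> t4
  t4 = a.0 :: =a=> t5
  t5 = 0 :: deadlocked
Coarsest stable partition (strong bisimilarity classes):
  B0 = {s0, t0}
  B1 = {s1, t1}
  B2 = {s2, s5, t2, t5}
  B3 = {s3, t3}
  B4 = {s4, t4}
s0 ∈ B0, t0 ∈ B0 → same block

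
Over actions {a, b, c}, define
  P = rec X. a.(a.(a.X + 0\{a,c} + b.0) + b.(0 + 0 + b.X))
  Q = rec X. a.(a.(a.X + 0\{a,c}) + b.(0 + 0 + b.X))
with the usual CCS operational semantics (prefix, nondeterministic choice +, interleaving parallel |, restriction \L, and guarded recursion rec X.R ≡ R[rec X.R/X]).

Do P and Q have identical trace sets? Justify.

P's transition system — 5 states:
  s0 = rec X. a.(a.(a.X + 0\{a,c} + b.0) + b.(0 + 0 + b.X)) has moves ··a··> s1
  s1 = a.(a.(rec X. a.(a.(a.X + 0\{a,c} + b.0) + b.(0 + 0 + b.X))) + 0\{a,c} + b.0) + b.(0 + 0 + b.(rec X. a.(a.(a.X + 0\{a,c} + b.0) + b.(0 + 0 + b.X)))) has moves ··a··> s2, ··b··> s3
  s2 = a.(rec X. a.(a.(a.X + 0\{a,c} + b.0) + b.(0 + 0 + b.X))) + 0\{a,c} + b.0 has moves ··a··> s0, ··b··> s4
  s3 = 0 + 0 + b.(rec X. a.(a.(a.X + 0\{a,c} + b.0) + b.(0 + 0 + b.X))) has moves ··b··> s0
  s4 = 0 has moves (no moves)
Q's transition system — 4 states:
  t0 = rec X. a.(a.(a.X + 0\{a,c}) + b.(0 + 0 + b.X)) has moves ··a··> t1
  t1 = a.(a.(rec X. a.(a.(a.X + 0\{a,c}) + b.(0 + 0 + b.X))) + 0\{a,c}) + b.(0 + 0 + b.(rec X. a.(a.(a.X + 0\{a,c}) + b.(0 + 0 + b.X)))) has moves ··a··> t2, ··b··> t3
  t2 = a.(rec X. a.(a.(a.X + 0\{a,c}) + b.(0 + 0 + b.X))) + 0\{a,c} has moves ··a··> t0
  t3 = 0 + 0 + b.(rec X. a.(a.(a.X + 0\{a,c}) + b.(0 + 0 + b.X))) has moves ··b··> t0
Run σ = ⟨aab⟩ on P: start {s0}
  after a @ step 1: {s1}
  after a @ step 2: {s2}
  after b @ step 3: {s4}
  P completes σ.
Run σ = ⟨aab⟩ on Q: start {t0}
  after a @ step 1: {t1}
  after a @ step 2: {t2}
  after b @ step 3: no successor for Q

trace-distinct — witness ⟨aab⟩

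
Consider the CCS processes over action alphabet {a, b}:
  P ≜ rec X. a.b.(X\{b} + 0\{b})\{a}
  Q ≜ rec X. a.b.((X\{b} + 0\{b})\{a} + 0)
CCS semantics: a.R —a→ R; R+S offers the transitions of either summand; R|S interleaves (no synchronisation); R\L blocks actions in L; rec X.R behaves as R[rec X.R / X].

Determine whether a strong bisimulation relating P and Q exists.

Reachable graph of P (3 states):
  m0 = rec X. a.b.(X\{b} + 0\{b})\{a} → ··a··> m1
  m1 = b.((rec X. a.b.(X\{b} + 0\{b})\{a})\{b} + 0\{b})\{a} → ··b··> m2
  m2 = ((rec X. a.b.(X\{b} + 0\{b})\{a})\{b} + 0\{b})\{a} → deadlocked
Reachable graph of Q (3 states):
  n0 = rec X. a.b.((X\{b} + 0\{b})\{a} + 0) → ··a··> n1
  n1 = b.(((rec X. a.b.((X\{b} + 0\{b})\{a} + 0))\{b} + 0\{b})\{a} + 0) → ··b··> n2
  n2 = ((rec X. a.b.((X\{b} + 0\{b})\{a} + 0))\{b} + 0\{b})\{a} + 0 → deadlocked
Partition-refinement fixed point:
  B0 = {m0, n0}
  B1 = {m1, n1}
  B2 = {m2, n2}
m0 ∈ B0, n0 ∈ B0 → same block

P ~ Q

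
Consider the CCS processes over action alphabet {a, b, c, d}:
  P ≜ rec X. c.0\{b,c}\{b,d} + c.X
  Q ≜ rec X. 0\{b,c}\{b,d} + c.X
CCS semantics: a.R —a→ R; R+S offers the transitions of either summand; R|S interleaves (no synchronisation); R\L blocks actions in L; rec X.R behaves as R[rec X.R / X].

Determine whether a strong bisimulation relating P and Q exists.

P's transition system — 2 states:
  p0 = rec X. c.0\{b,c}\{b,d} + c.X | --c--▸ p0, --c--▸ p1
  p1 = 0\{b,c}\{b,d} | ·
Q's transition system — 1 states:
  q0 = rec X. 0\{b,c}\{b,d} + c.X | --c--▸ q0
Coarsest stable partition (strong bisimilarity classes):
  B0 = {p0}
  B1 = {p1}
  B2 = {q0}
p0 ∈ B0, q0 ∈ B2 → different blocks

NO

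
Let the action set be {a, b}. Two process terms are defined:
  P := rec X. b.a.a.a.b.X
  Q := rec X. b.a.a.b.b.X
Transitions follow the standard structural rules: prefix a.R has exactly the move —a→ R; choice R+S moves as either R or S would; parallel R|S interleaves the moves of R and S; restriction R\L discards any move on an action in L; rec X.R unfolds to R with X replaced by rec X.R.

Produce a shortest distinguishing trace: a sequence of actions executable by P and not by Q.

P's transition system — 5 states:
  u0 = rec X. b.a.a.a.b.X | -b-> u1
  u1 = a.a.a.b.(rec X. b.a.a.a.b.X) | -a-> u2
  u2 = a.a.b.(rec X. b.a.a.a.b.X) | -a-> u3
  u3 = a.b.(rec X. b.a.a.a.b.X) | -a-> u4
  u4 = b.(rec X. b.a.a.a.b.X) | -b-> u0
Q's transition system — 5 states:
  v0 = rec X. b.a.a.b.b.X | -b-> v1
  v1 = a.a.b.b.(rec X. b.a.a.b.b.X) | -a-> v2
  v2 = a.b.b.(rec X. b.a.a.b.b.X) | -a-> v3
  v3 = b.b.(rec X. b.a.a.b.b.X) | -b-> v4
  v4 = b.(rec X. b.a.a.b.b.X) | -b-> v0
Executing baaa from P (initial set {u0}):
  after b @ step 1: {u1}
  after a @ step 2: {u2}
  after a @ step 3: {u3}
  after a @ step 4: {u4}
  — P admits the full trace.
Executing baaa from Q (initial set {v0}):
  after b @ step 1: {v1}
  after a @ step 2: {v2}
  after a @ step 3: {v3}
  after a @ step 4: no successor for Q

baaa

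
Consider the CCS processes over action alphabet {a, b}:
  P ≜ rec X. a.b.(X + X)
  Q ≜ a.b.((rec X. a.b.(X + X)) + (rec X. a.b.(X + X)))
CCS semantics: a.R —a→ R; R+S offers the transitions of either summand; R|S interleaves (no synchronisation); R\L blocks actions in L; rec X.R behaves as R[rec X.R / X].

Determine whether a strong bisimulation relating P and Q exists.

P's transition system — 3 states:
  s0 = rec X. a.b.(X + X) has moves --a--▸ s1
  s1 = b.((rec X. a.b.(X + X)) + (rec X. a.b.(X + X))) has moves --b--▸ s2
  s2 = (rec X. a.b.(X + X)) + (rec X. a.b.(X + X)) has moves --a--▸ s1
Q's transition system — 3 states:
  t0 = a.b.((rec X. a.b.(X + X)) + (rec X. a.b.(X + X))) has moves --a--▸ t1
  t1 = b.((rec X. a.b.(X + X)) + (rec X. a.b.(X + X))) has moves --b--▸ t2
  t2 = (rec X. a.b.(X + X)) + (rec X. a.b.(X + X)) has moves --a--▸ t1
Bisimilarity quotient blocks:
  B0 = {s0, s2, t0, t2}
  B1 = {s1, t1}
s0 ∈ B0, t0 ∈ B0 → same block

bisimilar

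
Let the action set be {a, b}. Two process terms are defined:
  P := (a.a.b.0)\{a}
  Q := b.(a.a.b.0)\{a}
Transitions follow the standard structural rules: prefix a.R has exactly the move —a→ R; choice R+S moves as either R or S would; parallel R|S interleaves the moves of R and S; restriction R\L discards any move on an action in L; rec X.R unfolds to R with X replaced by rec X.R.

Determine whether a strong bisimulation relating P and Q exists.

P's transition system — 1 states:
  u0 = (a.a.b.0)\{a} :: ∅
Q's transition system — 2 states:
  v0 = b.(a.a.b.0)\{a} :: -b-> v1
  v1 = (a.a.b.0)\{a} :: ∅
Partition-refinement fixed point:
  B0 = {u0, v1}
  B1 = {v0}
u0 ∈ B0, v0 ∈ B1 → different blocks

not bisimilar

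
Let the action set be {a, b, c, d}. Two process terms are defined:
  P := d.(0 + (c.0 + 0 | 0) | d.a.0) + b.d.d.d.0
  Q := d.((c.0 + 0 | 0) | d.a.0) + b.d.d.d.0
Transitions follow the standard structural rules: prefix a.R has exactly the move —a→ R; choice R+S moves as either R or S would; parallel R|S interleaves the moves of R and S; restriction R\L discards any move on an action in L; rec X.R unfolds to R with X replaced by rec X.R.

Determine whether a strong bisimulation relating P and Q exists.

YES

LTS(P): 11 reachable states
  p0 = d.(0 + (c.0 + 0 | 0) | d.a.0) + b.d.d.d.0 → ··b··> p1, ··d··> p2
  p1 = d.d.d.0 → ··d··> p3
  p2 = 0 + (c.0 + 0 | 0) | d.a.0 → ··c··> p4, ··d··> p5
  p3 = d.d.0 → ··d··> p6
  p4 = 0 | d.a.0 → ··d··> p7
  p5 = (c.0 + 0 | 0) | a.0 → ··a··> p8, ··c··> p7
  p6 = d.0 → ··d··> p9
  p7 = 0 | a.0 → ··a··> p10
  p8 = (c.0 + 0 | 0) | 0 → ··c··> p10
  p9 = 0 → (no moves)
  p10 = 0 | 0 → (no moves)
LTS(Q): 11 reachable states
  q0 = d.((c.0 + 0 | 0) | d.a.0) + b.d.d.d.0 → ··b··> q1, ··d··> q2
  q1 = d.d.d.0 → ··d··> q3
  q2 = (c.0 + 0 | 0) | d.a.0 → ··c··> q4, ··d··> q5
  q3 = d.d.0 → ··d··> q6
  q4 = 0 | d.a.0 → ··d··> q7
  q5 = (c.0 + 0 | 0) | a.0 → ··a··> q8, ··c··> q7
  q6 = d.0 → ··d··> q9
  q7 = 0 | a.0 → ··a··> q10
  q8 = (c.0 + 0 | 0) | 0 → ··c··> q10
  q9 = 0 → (no moves)
  q10 = 0 | 0 → (no moves)
Coarsest stable partition (strong bisimilarity classes):
  B0 = {p0, q0}
  B1 = {p1, q1}
  B2 = {p3, q3}
  B3 = {p6, q6}
  B4 = {p10, p9, q10, q9}
  B5 = {p2, q2}
  B6 = {p5, q5}
  B7 = {p8, q8}
  B8 = {p7, q7}
  B9 = {p4, q4}
p0 ∈ B0, q0 ∈ B0 → same block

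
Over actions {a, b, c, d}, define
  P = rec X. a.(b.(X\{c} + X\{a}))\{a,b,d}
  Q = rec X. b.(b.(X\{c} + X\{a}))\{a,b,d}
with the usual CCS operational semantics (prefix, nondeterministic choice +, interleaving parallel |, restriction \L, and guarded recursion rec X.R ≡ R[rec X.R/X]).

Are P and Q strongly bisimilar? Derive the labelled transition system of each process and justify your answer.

LTS(P): 2 reachable states
  u0 = rec X. a.(b.(X\{c} + X\{a}))\{a,b,d} | -a-> u1
  u1 = (b.((rec X. a.(b.(X\{c} + X\{a}))\{a,b,d})\{c} + (rec X. a.(b.(X\{c} + X\{a}))\{a,b,d})\{a}))\{a,b,d} | ∅
LTS(Q): 2 reachable states
  v0 = rec X. b.(b.(X\{c} + X\{a}))\{a,b,d} | -b-> v1
  v1 = (b.((rec X. b.(b.(X\{c} + X\{a}))\{a,b,d})\{c} + (rec X. b.(b.(X\{c} + X\{a}))\{a,b,d})\{a}))\{a,b,d} | ∅
Partition-refinement fixed point:
  B0 = {u0}
  B1 = {u1, v1}
  B2 = {v0}
u0 ∈ B0, v0 ∈ B2 → different blocks

not bisimilar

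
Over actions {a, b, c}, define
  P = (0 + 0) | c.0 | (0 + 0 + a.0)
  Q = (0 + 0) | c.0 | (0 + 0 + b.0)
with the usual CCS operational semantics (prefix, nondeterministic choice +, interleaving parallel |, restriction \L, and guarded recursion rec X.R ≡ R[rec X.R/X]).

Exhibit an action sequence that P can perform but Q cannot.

a

P's transition system — 4 states:
  u0 = (0 + 0) | c.0 | (0 + 0 + a.0) ⊢ —a→ u1, —c→ u2
  u1 = (0 + 0) | c.0 | 0 ⊢ —c→ u3
  u2 = (0 + 0) | 0 | (0 + 0 + a.0) ⊢ —a→ u3
  u3 = (0 + 0) | 0 | 0 ⊢ ∅
Q's transition system — 4 states:
  v0 = (0 + 0) | c.0 | (0 + 0 + b.0) ⊢ —b→ v1, —c→ v2
  v1 = (0 + 0) | c.0 | 0 ⊢ —c→ v3
  v2 = (0 + 0) | 0 | (0 + 0 + b.0) ⊢ —b→ v3
  v3 = (0 + 0) | 0 | 0 ⊢ ∅
Run σ = ⟨a⟩ on P: start {u0}
  step 1 (a): {u1}
  P completes σ.
Run σ = ⟨a⟩ on Q: start {v0}
  step 1 (a): ∅  — Q cannot continue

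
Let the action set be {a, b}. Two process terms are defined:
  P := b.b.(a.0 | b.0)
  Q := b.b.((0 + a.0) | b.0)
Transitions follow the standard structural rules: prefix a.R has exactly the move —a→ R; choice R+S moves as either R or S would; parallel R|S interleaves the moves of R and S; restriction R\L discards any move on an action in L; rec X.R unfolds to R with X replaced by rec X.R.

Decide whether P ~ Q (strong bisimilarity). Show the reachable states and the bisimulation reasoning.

P ~ Q

Reachable graph of P (6 states):
  s0 = b.b.(a.0 | b.0) → -b-> s1
  s1 = b.(a.0 | b.0) → -b-> s2
  s2 = a.0 | b.0 → -a-> s3, -b-> s4
  s3 = 0 | b.0 → -b-> s5
  s4 = a.0 | 0 → -a-> s5
  s5 = 0 | 0 → stopped
Reachable graph of Q (6 states):
  t0 = b.b.((0 + a.0) | b.0) → -b-> t1
  t1 = b.((0 + a.0) | b.0) → -b-> t2
  t2 = (0 + a.0) | b.0 → -a-> t3, -b-> t4
  t3 = 0 | b.0 → -b-> t5
  t4 = (0 + a.0) | 0 → -a-> t5
  t5 = 0 | 0 → stopped
Partition-refinement fixed point:
  B0 = {s0, t0}
  B1 = {s1, t1}
  B2 = {s2, t2}
  B3 = {s3, t3}
  B4 = {s5, t5}
  B5 = {s4, t4}
s0 ∈ B0, t0 ∈ B0 → same block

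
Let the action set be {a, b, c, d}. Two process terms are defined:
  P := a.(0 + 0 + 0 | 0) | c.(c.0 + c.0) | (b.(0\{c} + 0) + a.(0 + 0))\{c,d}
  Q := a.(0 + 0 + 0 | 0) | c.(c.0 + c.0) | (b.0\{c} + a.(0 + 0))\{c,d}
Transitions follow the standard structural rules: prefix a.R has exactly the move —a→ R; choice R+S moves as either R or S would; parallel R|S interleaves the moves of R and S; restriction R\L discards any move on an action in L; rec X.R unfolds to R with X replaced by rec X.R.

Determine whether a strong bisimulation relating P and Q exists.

YES

LTS(P): 18 reachable states
  s0 = a.(0 + 0 + 0 | 0) | c.(c.0 + c.0) | (b.(0\{c} + 0) + a.(0 + 0))\{c,d} ⊢ =a=> s1, =a=> s2, =b=> s3, =c=> s4
  s1 = (0 + 0 + 0 | 0) | c.(c.0 + c.0) | (b.(0\{c} + 0) + a.(0 + 0))\{c,d} ⊢ =a=> s5, =b=> s6, =c=> s7
  s2 = a.(0 + 0 + 0 | 0) | c.(c.0 + c.0) | (0 + 0)\{c,d} ⊢ =a=> s5, =c=> s8
  s3 = a.(0 + 0 + 0 | 0) | c.(c.0 + c.0) | (0\{c} + 0)\{c,d} ⊢ =a=> s6, =c=> s9
  s4 = a.(0 + 0 + 0 | 0) | (c.0 + c.0) | (b.(0\{c} + 0) + a.(0 + 0))\{c,d} ⊢ =a=> s7, =a=> s8, =b=> s9, =c=> s10
  s5 = (0 + 0 + 0 | 0) | c.(c.0 + c.0) | (0 + 0)\{c,d} ⊢ =c=> s11
  s6 = (0 + 0 + 0 | 0) | c.(c.0 + c.0) | (0\{c} + 0)\{c,d} ⊢ =c=> s12
  s7 = (0 + 0 + 0 | 0) | (c.0 + c.0) | (b.(0\{c} + 0) + a.(0 + 0))\{c,d} ⊢ =a=> s11, =b=> s12, =c=> s13
  s8 = a.(0 + 0 + 0 | 0) | (c.0 + c.0) | (0 + 0)\{c,d} ⊢ =a=> s11, =c=> s14
  s9 = a.(0 + 0 + 0 | 0) | (c.0 + c.0) | (0\{c} + 0)\{c,d} ⊢ =a=> s12, =c=> s15
  s10 = a.(0 + 0 + 0 | 0) | 0 | (b.(0\{c} + 0) + a.(0 + 0))\{c,d} ⊢ =a=> s13, =a=> s14, =b=> s15
  s11 = (0 + 0 + 0 | 0) | (c.0 + c.0) | (0 + 0)\{c,d} ⊢ =c=> s16
  s12 = (0 + 0 + 0 | 0) | (c.0 + c.0) | (0\{c} + 0)\{c,d} ⊢ =c=> s17
  s13 = (0 + 0 + 0 | 0) | 0 | (b.(0\{c} + 0) + a.(0 + 0))\{c,d} ⊢ =a=> s16, =b=> s17
  s14 = a.(0 + 0 + 0 | 0) | 0 | (0 + 0)\{c,d} ⊢ =a=> s16
  s15 = a.(0 + 0 + 0 | 0) | 0 | (0\{c} + 0)\{c,d} ⊢ =a=> s17
  s16 = (0 + 0 + 0 | 0) | 0 | (0 + 0)\{c,d} ⊢ ·
  s17 = (0 + 0 + 0 | 0) | 0 | (0\{c} + 0)\{c,d} ⊢ ·
LTS(Q): 18 reachable states
  t0 = a.(0 + 0 + 0 | 0) | c.(c.0 + c.0) | (b.0\{c} + a.(0 + 0))\{c,d} ⊢ =a=> t1, =a=> t2, =b=> t3, =c=> t4
  t1 = (0 + 0 + 0 | 0) | c.(c.0 + c.0) | (b.0\{c} + a.(0 + 0))\{c,d} ⊢ =a=> t5, =b=> t6, =c=> t7
  t2 = a.(0 + 0 + 0 | 0) | c.(c.0 + c.0) | (0 + 0)\{c,d} ⊢ =a=> t5, =c=> t8
  t3 = a.(0 + 0 + 0 | 0) | c.(c.0 + c.0) | 0\{c}\{c,d} ⊢ =a=> t6, =c=> t9
  t4 = a.(0 + 0 + 0 | 0) | (c.0 + c.0) | (b.0\{c} + a.(0 + 0))\{c,d} ⊢ =a=> t7, =a=> t8, =b=> t9, =c=> t10
  t5 = (0 + 0 + 0 | 0) | c.(c.0 + c.0) | (0 + 0)\{c,d} ⊢ =c=> t11
  t6 = (0 + 0 + 0 | 0) | c.(c.0 + c.0) | 0\{c}\{c,d} ⊢ =c=> t12
  t7 = (0 + 0 + 0 | 0) | (c.0 + c.0) | (b.0\{c} + a.(0 + 0))\{c,d} ⊢ =a=> t11, =b=> t12, =c=> t13
  t8 = a.(0 + 0 + 0 | 0) | (c.0 + c.0) | (0 + 0)\{c,d} ⊢ =a=> t11, =c=> t14
  t9 = a.(0 + 0 + 0 | 0) | (c.0 + c.0) | 0\{c}\{c,d} ⊢ =a=> t12, =c=> t15
  t10 = a.(0 + 0 + 0 | 0) | 0 | (b.0\{c} + a.(0 + 0))\{c,d} ⊢ =a=> t13, =a=> t14, =b=> t15
  t11 = (0 + 0 + 0 | 0) | (c.0 + c.0) | (0 + 0)\{c,d} ⊢ =c=> t16
  t12 = (0 + 0 + 0 | 0) | (c.0 + c.0) | 0\{c}\{c,d} ⊢ =c=> t17
  t13 = (0 + 0 + 0 | 0) | 0 | (b.0\{c} + a.(0 + 0))\{c,d} ⊢ =a=> t16, =b=> t17
  t14 = a.(0 + 0 + 0 | 0) | 0 | (0 + 0)\{c,d} ⊢ =a=> t16
  t15 = a.(0 + 0 + 0 | 0) | 0 | 0\{c}\{c,d} ⊢ =a=> t17
  t16 = (0 + 0 + 0 | 0) | 0 | (0 + 0)\{c,d} ⊢ ·
  t17 = (0 + 0 + 0 | 0) | 0 | 0\{c}\{c,d} ⊢ ·
Coarsest stable partition (strong bisimilarity classes):
  B0 = {s0, t0}
  B1 = {s1, t1}
  B2 = {s7, t7}
  B3 = {s11, s12, t11, t12}
  B4 = {s16, s17, t16, t17}
  B5 = {s13, t13}
  B6 = {s5, s6, t5, t6}
  B7 = {s2, s3, t2, t3}
  B8 = {s8, s9, t8, t9}
  B9 = {s14, s15, t14, t15}
  B10 = {s4, t4}
  B11 = {s10, t10}
s0 ∈ B0, t0 ∈ B0 → same block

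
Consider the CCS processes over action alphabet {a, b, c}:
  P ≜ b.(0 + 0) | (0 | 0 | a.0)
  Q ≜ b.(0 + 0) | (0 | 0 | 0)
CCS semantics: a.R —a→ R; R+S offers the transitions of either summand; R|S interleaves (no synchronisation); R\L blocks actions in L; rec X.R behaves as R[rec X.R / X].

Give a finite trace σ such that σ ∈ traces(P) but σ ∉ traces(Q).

P's transition system — 4 states:
  s0 = b.(0 + 0) | (0 | 0 | a.0) | -a-> s1, -b-> s2
  s1 = b.(0 + 0) | (0 | 0 | 0) | -b-> s3
  s2 = (0 + 0) | (0 | 0 | a.0) | -a-> s3
  s3 = (0 + 0) | (0 | 0 | 0) | ∅
Q's transition system — 2 states:
  t0 = b.(0 + 0) | (0 | 0 | 0) | -b-> t1
  t1 = (0 + 0) | (0 | 0 | 0) | ∅
Executing a from P (initial set {s0}):
  after a @ step 1: {s1}
  — P admits the full trace.
Executing a from Q (initial set {t0}):
  after a @ step 1: ∅ (Q stuck)

a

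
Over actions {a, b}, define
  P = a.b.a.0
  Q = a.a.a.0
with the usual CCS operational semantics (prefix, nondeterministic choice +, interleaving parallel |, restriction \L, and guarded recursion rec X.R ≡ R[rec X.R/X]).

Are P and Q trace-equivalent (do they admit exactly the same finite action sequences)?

NO — witness ⟨ab⟩

LTS(P): 4 reachable states
  p0 = a.b.a.0 | -a-> p1
  p1 = b.a.0 | -b-> p2
  p2 = a.0 | -a-> p3
  p3 = 0 | ∅
LTS(Q): 4 reachable states
  q0 = a.a.a.0 | -a-> q1
  q1 = a.a.0 | -a-> q2
  q2 = a.0 | -a-> q3
  q3 = 0 | ∅
Trace ⟨ab⟩ through P, begin at {p0}:
  [1] a ⇒ {p1}
  [2] b ⇒ {p2}
  — P admits the full trace.
Trace ⟨ab⟩ through Q, begin at {q0}:
  [1] a ⇒ {q1}
  [2] b ⇒ ∅ (Q stuck)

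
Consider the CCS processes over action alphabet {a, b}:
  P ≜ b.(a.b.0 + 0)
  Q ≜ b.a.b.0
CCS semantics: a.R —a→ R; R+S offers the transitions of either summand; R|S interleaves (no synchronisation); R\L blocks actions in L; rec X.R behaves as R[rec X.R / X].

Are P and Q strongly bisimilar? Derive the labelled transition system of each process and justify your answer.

P's transition system — 4 states:
  m0 = b.(a.b.0 + 0) has moves —b→ m1
  m1 = a.b.0 + 0 has moves —a→ m2
  m2 = b.0 has moves —b→ m3
  m3 = 0 has moves ·
Q's transition system — 4 states:
  n0 = b.a.b.0 has moves —b→ n1
  n1 = a.b.0 has moves —a→ n2
  n2 = b.0 has moves —b→ n3
  n3 = 0 has moves ·
Bisimilarity quotient blocks:
  B0 = {m0, n0}
  B1 = {m1, n1}
  B2 = {m2, n2}
  B3 = {m3, n3}
m0 ∈ B0, n0 ∈ B0 → same block

P ~ Q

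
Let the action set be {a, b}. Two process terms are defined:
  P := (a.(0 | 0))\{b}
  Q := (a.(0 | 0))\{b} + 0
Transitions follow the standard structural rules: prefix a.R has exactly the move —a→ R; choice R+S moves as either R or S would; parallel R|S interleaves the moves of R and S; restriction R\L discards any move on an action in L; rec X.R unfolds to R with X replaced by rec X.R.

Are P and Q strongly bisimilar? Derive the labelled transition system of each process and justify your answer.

bisimilar

LTS(P): 2 reachable states
  p0 = (a.(0 | 0))\{b} has moves -a-> p1
  p1 = (0 | 0)\{b} has moves deadlocked
LTS(Q): 2 reachable states
  q0 = (a.(0 | 0))\{b} + 0 has moves -a-> q1
  q1 = (0 | 0)\{b} has moves deadlocked
Partition-refinement fixed point:
  B0 = {p0, q0}
  B1 = {p1, q1}
p0 ∈ B0, q0 ∈ B0 → same block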